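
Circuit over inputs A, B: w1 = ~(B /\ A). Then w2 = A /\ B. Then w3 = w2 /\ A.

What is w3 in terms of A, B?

(A /\ B) /\ A

w2 = A /\ B
w3 = w2 /\ A = (A /\ B) /\ A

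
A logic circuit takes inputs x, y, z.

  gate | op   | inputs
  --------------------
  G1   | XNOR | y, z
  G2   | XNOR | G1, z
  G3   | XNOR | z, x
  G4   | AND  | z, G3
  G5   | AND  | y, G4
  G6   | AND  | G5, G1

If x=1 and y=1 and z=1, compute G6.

1

G1 = 1 XNOR 1 = 1
G3 = 1 XNOR 1 = 1
G4 = 1 AND 1 = 1
G5 = 1 AND 1 = 1
G6 = 1 AND 1 = 1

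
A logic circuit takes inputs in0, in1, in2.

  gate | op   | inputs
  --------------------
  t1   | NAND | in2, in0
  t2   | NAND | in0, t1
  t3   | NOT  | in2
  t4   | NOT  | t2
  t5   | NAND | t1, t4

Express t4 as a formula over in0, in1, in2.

t1 = in2 NAND in0
t2 = in0 NAND t1 = in0 NAND (in2 NAND in0)
t4 = NOT t2 = NOT (in0 NAND (in2 NAND in0))

NOT (in0 NAND (in2 NAND in0))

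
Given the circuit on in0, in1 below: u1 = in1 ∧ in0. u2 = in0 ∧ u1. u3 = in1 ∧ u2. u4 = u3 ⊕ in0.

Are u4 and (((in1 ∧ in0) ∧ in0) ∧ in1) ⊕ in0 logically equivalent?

u1 = in1 ∧ in0
u2 = in0 ∧ u1 = in0 ∧ (in1 ∧ in0)
u3 = in1 ∧ u2 = in1 ∧ (in0 ∧ (in1 ∧ in0))
u4 = u3 ⊕ in0 = (in1 ∧ (in0 ∧ (in1 ∧ in0))) ⊕ in0
At in0=0, in1=0: circuit gives 0, formula gives 0.
At in0=1, in1=0: circuit gives 1, formula gives 1.
Agrees on all 4 inputs.

Yes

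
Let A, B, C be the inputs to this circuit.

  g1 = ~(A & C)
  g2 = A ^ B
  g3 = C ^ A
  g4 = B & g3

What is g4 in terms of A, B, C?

B & (C ^ A)

g3 = C ^ A
g4 = B & g3 = B & (C ^ A)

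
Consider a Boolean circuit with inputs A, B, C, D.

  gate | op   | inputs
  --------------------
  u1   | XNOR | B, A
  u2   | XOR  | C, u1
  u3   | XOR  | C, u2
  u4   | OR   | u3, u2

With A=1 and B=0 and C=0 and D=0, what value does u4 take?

0

u1 = 0 XNOR 1 = 0
u2 = 0 XOR 0 = 0
u3 = 0 XOR 0 = 0
u4 = 0 OR 0 = 0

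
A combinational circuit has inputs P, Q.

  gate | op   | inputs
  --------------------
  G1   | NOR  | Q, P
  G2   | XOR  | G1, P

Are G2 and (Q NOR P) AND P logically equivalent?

G1 = Q NOR P
G2 = G1 XOR P = (Q NOR P) XOR P
At P=0, Q=0: circuit gives 1, formula gives 0.

No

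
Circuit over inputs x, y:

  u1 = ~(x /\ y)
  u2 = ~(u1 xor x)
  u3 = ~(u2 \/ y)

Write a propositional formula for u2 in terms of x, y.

~((~(x /\ y)) xor x)

u1 = ~(x /\ y)
u2 = ~(u1 xor x) = ~((~(x /\ y)) xor x)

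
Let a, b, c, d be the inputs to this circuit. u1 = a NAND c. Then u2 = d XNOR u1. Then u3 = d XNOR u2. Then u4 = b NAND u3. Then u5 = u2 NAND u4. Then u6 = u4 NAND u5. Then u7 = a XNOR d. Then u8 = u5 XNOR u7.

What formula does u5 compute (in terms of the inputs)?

(d XNOR (a NAND c)) NAND (b NAND (d XNOR (d XNOR (a NAND c))))

u1 = a NAND c
u2 = d XNOR u1 = d XNOR (a NAND c)
u3 = d XNOR u2 = d XNOR (d XNOR (a NAND c))
u4 = b NAND u3 = b NAND (d XNOR (d XNOR (a NAND c)))
u5 = u2 NAND u4 = (d XNOR (a NAND c)) NAND (b NAND (d XNOR (d XNOR (a NAND c))))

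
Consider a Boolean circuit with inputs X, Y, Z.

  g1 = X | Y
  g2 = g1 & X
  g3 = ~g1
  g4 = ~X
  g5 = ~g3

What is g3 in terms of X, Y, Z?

g1 = X | Y
g3 = ~g1 = ~(X | Y)

~(X | Y)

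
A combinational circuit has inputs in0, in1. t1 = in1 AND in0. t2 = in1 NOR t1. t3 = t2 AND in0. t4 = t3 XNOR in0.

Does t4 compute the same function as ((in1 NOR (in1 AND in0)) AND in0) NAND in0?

t1 = in1 AND in0
t2 = in1 NOR t1 = in1 NOR (in1 AND in0)
t3 = t2 AND in0 = (in1 NOR (in1 AND in0)) AND in0
t4 = t3 XNOR in0 = ((in1 NOR (in1 AND in0)) AND in0) XNOR in0
At in0=1, in1=0: circuit gives 1, formula gives 0.

No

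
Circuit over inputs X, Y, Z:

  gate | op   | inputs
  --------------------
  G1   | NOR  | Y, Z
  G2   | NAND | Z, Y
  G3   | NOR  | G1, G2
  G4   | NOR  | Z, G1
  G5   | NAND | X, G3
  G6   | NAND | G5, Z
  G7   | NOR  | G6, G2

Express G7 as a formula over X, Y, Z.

G1 = Y NOR Z
G2 = Z NAND Y
G3 = G1 NOR G2 = (Y NOR Z) NOR (Z NAND Y)
G5 = X NAND G3 = X NAND ((Y NOR Z) NOR (Z NAND Y))
G6 = G5 NAND Z = (X NAND ((Y NOR Z) NOR (Z NAND Y))) NAND Z
G7 = G6 NOR G2 = ((X NAND ((Y NOR Z) NOR (Z NAND Y))) NAND Z) NOR (Z NAND Y)

((X NAND ((Y NOR Z) NOR (Z NAND Y))) NAND Z) NOR (Z NAND Y)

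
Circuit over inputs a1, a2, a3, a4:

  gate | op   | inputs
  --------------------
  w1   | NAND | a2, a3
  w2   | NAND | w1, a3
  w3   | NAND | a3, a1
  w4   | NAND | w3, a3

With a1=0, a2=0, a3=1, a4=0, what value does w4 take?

w3 = 1 NAND 0 = 1
w4 = 1 NAND 1 = 0

0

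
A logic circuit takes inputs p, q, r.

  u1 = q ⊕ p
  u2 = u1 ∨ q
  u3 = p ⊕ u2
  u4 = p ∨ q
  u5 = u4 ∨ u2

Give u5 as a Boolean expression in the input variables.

(p ∨ q) ∨ ((q ⊕ p) ∨ q)

u1 = q ⊕ p
u2 = u1 ∨ q = (q ⊕ p) ∨ q
u4 = p ∨ q
u5 = u4 ∨ u2 = (p ∨ q) ∨ ((q ⊕ p) ∨ q)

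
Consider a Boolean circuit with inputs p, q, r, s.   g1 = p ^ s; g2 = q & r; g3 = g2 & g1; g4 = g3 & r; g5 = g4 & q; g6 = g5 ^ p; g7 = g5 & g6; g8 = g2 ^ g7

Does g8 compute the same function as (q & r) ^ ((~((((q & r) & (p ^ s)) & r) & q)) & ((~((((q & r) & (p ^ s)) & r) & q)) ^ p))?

g1 = p ^ s
g2 = q & r
g3 = g2 & g1 = (q & r) & (p ^ s)
g4 = g3 & r = ((q & r) & (p ^ s)) & r
g5 = g4 & q = (((q & r) & (p ^ s)) & r) & q
g6 = g5 ^ p = ((((q & r) & (p ^ s)) & r) & q) ^ p
g7 = g5 & g6 = ((((q & r) & (p ^ s)) & r) & q) & (((((q & r) & (p ^ s)) & r) & q) ^ p)
g8 = g2 ^ g7 = (q & r) ^ (((((q & r) & (p ^ s)) & r) & q) & (((((q & r) & (p ^ s)) & r) & q) ^ p))
At p=0, q=0, r=0, s=0: circuit gives 0, formula gives 1.

No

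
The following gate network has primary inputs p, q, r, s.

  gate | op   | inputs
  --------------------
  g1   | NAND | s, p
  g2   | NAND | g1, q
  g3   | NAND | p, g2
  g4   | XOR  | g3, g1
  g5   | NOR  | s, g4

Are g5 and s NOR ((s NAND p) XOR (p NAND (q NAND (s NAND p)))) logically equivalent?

Yes

g1 = s NAND p
g2 = g1 NAND q = (s NAND p) NAND q
g3 = p NAND g2 = p NAND ((s NAND p) NAND q)
g4 = g3 XOR g1 = (p NAND ((s NAND p) NAND q)) XOR (s NAND p)
g5 = s NOR g4 = s NOR ((p NAND ((s NAND p) NAND q)) XOR (s NAND p))
At p=0, q=0, r=0, s=1: circuit gives 0, formula gives 0.
At p=0, q=0, r=0, s=0: circuit gives 1, formula gives 1.
Agrees on all 16 inputs.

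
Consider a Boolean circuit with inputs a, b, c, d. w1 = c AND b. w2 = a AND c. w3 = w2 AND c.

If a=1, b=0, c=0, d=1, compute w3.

0

w2 = 1 AND 0 = 0
w3 = 0 AND 0 = 0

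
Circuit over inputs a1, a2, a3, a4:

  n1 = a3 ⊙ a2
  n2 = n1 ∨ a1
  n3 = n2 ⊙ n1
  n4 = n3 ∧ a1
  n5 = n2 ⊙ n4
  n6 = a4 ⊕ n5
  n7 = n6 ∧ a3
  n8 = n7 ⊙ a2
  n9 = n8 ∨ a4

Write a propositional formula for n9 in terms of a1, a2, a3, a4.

(((a4 ⊕ (((a3 ⊙ a2) ∨ a1) ⊙ ((((a3 ⊙ a2) ∨ a1) ⊙ (a3 ⊙ a2)) ∧ a1))) ∧ a3) ⊙ a2) ∨ a4

n1 = a3 ⊙ a2
n2 = n1 ∨ a1 = (a3 ⊙ a2) ∨ a1
n3 = n2 ⊙ n1 = ((a3 ⊙ a2) ∨ a1) ⊙ (a3 ⊙ a2)
n4 = n3 ∧ a1 = (((a3 ⊙ a2) ∨ a1) ⊙ (a3 ⊙ a2)) ∧ a1
n5 = n2 ⊙ n4 = ((a3 ⊙ a2) ∨ a1) ⊙ ((((a3 ⊙ a2) ∨ a1) ⊙ (a3 ⊙ a2)) ∧ a1)
n6 = a4 ⊕ n5 = a4 ⊕ (((a3 ⊙ a2) ∨ a1) ⊙ ((((a3 ⊙ a2) ∨ a1) ⊙ (a3 ⊙ a2)) ∧ a1))
n7 = n6 ∧ a3 = (a4 ⊕ (((a3 ⊙ a2) ∨ a1) ⊙ ((((a3 ⊙ a2) ∨ a1) ⊙ (a3 ⊙ a2)) ∧ a1))) ∧ a3
n8 = n7 ⊙ a2 = ((a4 ⊕ (((a3 ⊙ a2) ∨ a1) ⊙ ((((a3 ⊙ a2) ∨ a1) ⊙ (a3 ⊙ a2)) ∧ a1))) ∧ a3) ⊙ a2
n9 = n8 ∨ a4 = (((a4 ⊕ (((a3 ⊙ a2) ∨ a1) ⊙ ((((a3 ⊙ a2) ∨ a1) ⊙ (a3 ⊙ a2)) ∧ a1))) ∧ a3) ⊙ a2) ∨ a4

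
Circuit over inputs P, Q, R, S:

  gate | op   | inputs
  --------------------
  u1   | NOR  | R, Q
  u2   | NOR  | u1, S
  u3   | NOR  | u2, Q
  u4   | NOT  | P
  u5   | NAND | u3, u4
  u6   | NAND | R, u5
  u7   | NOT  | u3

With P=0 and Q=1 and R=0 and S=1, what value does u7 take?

1

u1 = 0 NOR 1 = 0
u2 = 0 NOR 1 = 0
u3 = 0 NOR 1 = 0
u7 = NOT 0 = 1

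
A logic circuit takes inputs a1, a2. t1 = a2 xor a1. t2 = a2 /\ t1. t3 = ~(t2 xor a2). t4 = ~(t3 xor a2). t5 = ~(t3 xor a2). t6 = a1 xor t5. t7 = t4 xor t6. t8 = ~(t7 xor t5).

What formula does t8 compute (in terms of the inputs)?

~(((~((~((a2 /\ (a2 xor a1)) xor a2)) xor a2)) xor (a1 xor (~((~((a2 /\ (a2 xor a1)) xor a2)) xor a2)))) xor (~((~((a2 /\ (a2 xor a1)) xor a2)) xor a2)))

t1 = a2 xor a1
t2 = a2 /\ t1 = a2 /\ (a2 xor a1)
t3 = ~(t2 xor a2) = ~((a2 /\ (a2 xor a1)) xor a2)
t4 = ~(t3 xor a2) = ~((~((a2 /\ (a2 xor a1)) xor a2)) xor a2)
t5 = ~(t3 xor a2) = ~((~((a2 /\ (a2 xor a1)) xor a2)) xor a2)
t6 = a1 xor t5 = a1 xor (~((~((a2 /\ (a2 xor a1)) xor a2)) xor a2))
t7 = t4 xor t6 = (~((~((a2 /\ (a2 xor a1)) xor a2)) xor a2)) xor (a1 xor (~((~((a2 /\ (a2 xor a1)) xor a2)) xor a2)))
t8 = ~(t7 xor t5) = ~(((~((~((a2 /\ (a2 xor a1)) xor a2)) xor a2)) xor (a1 xor (~((~((a2 /\ (a2 xor a1)) xor a2)) xor a2)))) xor (~((~((a2 /\ (a2 xor a1)) xor a2)) xor a2)))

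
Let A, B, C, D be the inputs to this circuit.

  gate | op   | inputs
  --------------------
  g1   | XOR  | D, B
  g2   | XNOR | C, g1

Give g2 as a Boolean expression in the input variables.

g1 = D XOR B
g2 = C XNOR g1 = C XNOR (D XOR B)

C XNOR (D XOR B)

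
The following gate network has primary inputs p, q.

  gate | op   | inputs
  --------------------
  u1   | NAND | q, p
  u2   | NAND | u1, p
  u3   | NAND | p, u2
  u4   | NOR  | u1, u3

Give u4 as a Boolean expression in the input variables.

u1 = q NAND p
u2 = u1 NAND p = (q NAND p) NAND p
u3 = p NAND u2 = p NAND ((q NAND p) NAND p)
u4 = u1 NOR u3 = (q NAND p) NOR (p NAND ((q NAND p) NAND p))

(q NAND p) NOR (p NAND ((q NAND p) NAND p))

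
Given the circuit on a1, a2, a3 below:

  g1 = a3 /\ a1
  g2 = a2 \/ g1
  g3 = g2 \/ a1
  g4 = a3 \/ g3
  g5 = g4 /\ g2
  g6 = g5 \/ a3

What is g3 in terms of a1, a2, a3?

g1 = a3 /\ a1
g2 = a2 \/ g1 = a2 \/ (a3 /\ a1)
g3 = g2 \/ a1 = (a2 \/ (a3 /\ a1)) \/ a1

(a2 \/ (a3 /\ a1)) \/ a1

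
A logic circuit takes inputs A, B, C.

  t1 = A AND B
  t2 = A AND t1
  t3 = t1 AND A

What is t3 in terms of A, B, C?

(A AND B) AND A

t1 = A AND B
t3 = t1 AND A = (A AND B) AND A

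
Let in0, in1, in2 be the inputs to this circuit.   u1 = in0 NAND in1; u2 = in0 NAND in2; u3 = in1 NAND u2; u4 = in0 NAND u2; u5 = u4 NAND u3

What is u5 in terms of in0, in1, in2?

u2 = in0 NAND in2
u3 = in1 NAND u2 = in1 NAND (in0 NAND in2)
u4 = in0 NAND u2 = in0 NAND (in0 NAND in2)
u5 = u4 NAND u3 = (in0 NAND (in0 NAND in2)) NAND (in1 NAND (in0 NAND in2))

(in0 NAND (in0 NAND in2)) NAND (in1 NAND (in0 NAND in2))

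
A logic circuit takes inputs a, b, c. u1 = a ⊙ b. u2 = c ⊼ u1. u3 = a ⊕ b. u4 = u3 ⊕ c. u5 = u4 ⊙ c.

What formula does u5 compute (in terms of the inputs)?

((a ⊕ b) ⊕ c) ⊙ c

u3 = a ⊕ b
u4 = u3 ⊕ c = (a ⊕ b) ⊕ c
u5 = u4 ⊙ c = ((a ⊕ b) ⊕ c) ⊙ c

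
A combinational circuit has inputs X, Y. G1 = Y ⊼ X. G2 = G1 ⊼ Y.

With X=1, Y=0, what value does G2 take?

G1 = 0 ⊼ 1 = 1
G2 = 1 ⊼ 0 = 1

1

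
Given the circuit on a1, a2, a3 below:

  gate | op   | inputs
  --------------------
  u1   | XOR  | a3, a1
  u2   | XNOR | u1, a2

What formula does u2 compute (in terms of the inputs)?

u1 = a3 XOR a1
u2 = u1 XNOR a2 = (a3 XOR a1) XNOR a2

(a3 XOR a1) XNOR a2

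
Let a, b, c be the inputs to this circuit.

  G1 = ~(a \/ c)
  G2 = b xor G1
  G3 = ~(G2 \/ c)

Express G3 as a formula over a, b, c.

G1 = ~(a \/ c)
G2 = b xor G1 = b xor (~(a \/ c))
G3 = ~(G2 \/ c) = ~((b xor (~(a \/ c))) \/ c)

~((b xor (~(a \/ c))) \/ c)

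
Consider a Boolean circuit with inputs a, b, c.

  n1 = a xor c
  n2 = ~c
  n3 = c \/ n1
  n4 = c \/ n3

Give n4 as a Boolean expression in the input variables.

c \/ (c \/ (a xor c))

n1 = a xor c
n3 = c \/ n1 = c \/ (a xor c)
n4 = c \/ n3 = c \/ (c \/ (a xor c))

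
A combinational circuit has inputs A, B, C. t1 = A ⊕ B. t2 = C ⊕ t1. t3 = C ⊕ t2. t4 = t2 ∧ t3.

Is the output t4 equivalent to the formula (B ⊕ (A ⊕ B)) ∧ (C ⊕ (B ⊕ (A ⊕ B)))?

t1 = A ⊕ B
t2 = C ⊕ t1 = C ⊕ (A ⊕ B)
t3 = C ⊕ t2 = C ⊕ (C ⊕ (A ⊕ B))
t4 = t2 ∧ t3 = (C ⊕ (A ⊕ B)) ∧ (C ⊕ (C ⊕ (A ⊕ B)))
At A=0, B=1, C=0: circuit gives 1, formula gives 0.

No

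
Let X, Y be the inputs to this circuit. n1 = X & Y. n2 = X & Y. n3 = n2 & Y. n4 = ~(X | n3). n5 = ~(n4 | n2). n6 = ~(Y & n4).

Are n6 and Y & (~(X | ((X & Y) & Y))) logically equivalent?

No

n2 = X & Y
n3 = n2 & Y = (X & Y) & Y
n4 = ~(X | n3) = ~(X | ((X & Y) & Y))
n6 = ~(Y & n4) = ~(Y & (~(X | ((X & Y) & Y))))
At X=0, Y=0: circuit gives 1, formula gives 0.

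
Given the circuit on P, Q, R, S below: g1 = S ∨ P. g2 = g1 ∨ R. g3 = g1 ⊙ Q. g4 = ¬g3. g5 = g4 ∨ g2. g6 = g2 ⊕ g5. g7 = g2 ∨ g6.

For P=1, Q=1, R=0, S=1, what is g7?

1

g1 = 1 ∨ 1 = 1
g2 = 1 ∨ 0 = 1
g3 = 1 ⊙ 1 = 1
g4 = ¬1 = 0
g5 = 0 ∨ 1 = 1
g6 = 1 ⊕ 1 = 0
g7 = 1 ∨ 0 = 1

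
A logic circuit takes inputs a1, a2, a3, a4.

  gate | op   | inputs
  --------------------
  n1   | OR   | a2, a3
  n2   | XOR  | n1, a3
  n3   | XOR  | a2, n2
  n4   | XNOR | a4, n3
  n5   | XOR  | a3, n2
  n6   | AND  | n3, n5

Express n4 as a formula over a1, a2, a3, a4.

n1 = a2 OR a3
n2 = n1 XOR a3 = (a2 OR a3) XOR a3
n3 = a2 XOR n2 = a2 XOR ((a2 OR a3) XOR a3)
n4 = a4 XNOR n3 = a4 XNOR (a2 XOR ((a2 OR a3) XOR a3))

a4 XNOR (a2 XOR ((a2 OR a3) XOR a3))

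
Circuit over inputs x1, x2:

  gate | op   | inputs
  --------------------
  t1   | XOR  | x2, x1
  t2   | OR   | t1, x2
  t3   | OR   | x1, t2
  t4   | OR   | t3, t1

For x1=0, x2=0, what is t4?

0

t1 = 0 XOR 0 = 0
t2 = 0 OR 0 = 0
t3 = 0 OR 0 = 0
t4 = 0 OR 0 = 0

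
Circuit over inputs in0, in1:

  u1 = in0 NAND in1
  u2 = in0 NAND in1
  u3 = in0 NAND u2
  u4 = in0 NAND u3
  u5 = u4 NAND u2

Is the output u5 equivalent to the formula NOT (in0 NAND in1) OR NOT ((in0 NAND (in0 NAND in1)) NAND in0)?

Yes

u2 = in0 NAND in1
u3 = in0 NAND u2 = in0 NAND (in0 NAND in1)
u4 = in0 NAND u3 = in0 NAND (in0 NAND (in0 NAND in1))
u5 = u4 NAND u2 = (in0 NAND (in0 NAND (in0 NAND in1))) NAND (in0 NAND in1)
At in0=0, in1=0: circuit gives 0, formula gives 0.
At in0=1, in1=1: circuit gives 1, formula gives 1.
Agrees on all 4 inputs.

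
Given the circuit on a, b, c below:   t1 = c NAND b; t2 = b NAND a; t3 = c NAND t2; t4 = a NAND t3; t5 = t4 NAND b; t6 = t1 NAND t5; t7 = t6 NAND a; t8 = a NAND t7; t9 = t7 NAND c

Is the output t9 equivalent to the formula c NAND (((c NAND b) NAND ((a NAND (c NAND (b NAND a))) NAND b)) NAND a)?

Yes

t1 = c NAND b
t2 = b NAND a
t3 = c NAND t2 = c NAND (b NAND a)
t4 = a NAND t3 = a NAND (c NAND (b NAND a))
t5 = t4 NAND b = (a NAND (c NAND (b NAND a))) NAND b
t6 = t1 NAND t5 = (c NAND b) NAND ((a NAND (c NAND (b NAND a))) NAND b)
t7 = t6 NAND a = ((c NAND b) NAND ((a NAND (c NAND (b NAND a))) NAND b)) NAND a
t9 = t7 NAND c = (((c NAND b) NAND ((a NAND (c NAND (b NAND a))) NAND b)) NAND a) NAND c
At a=0, b=0, c=1: circuit gives 0, formula gives 0.
At a=0, b=0, c=0: circuit gives 1, formula gives 1.
Agrees on all 8 inputs.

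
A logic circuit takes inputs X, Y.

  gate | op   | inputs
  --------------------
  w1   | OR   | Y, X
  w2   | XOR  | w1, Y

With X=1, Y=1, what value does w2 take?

w1 = 1 OR 1 = 1
w2 = 1 XOR 1 = 0

0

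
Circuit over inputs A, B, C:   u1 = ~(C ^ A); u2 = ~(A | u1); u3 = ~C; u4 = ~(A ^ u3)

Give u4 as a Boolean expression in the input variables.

u3 = ~C
u4 = ~(A ^ u3) = ~(A ^ ~C)

~(A ^ ~C)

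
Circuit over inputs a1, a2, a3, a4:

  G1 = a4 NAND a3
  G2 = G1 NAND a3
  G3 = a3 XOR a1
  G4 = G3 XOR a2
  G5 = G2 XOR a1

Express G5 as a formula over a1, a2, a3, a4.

((a4 NAND a3) NAND a3) XOR a1

G1 = a4 NAND a3
G2 = G1 NAND a3 = (a4 NAND a3) NAND a3
G5 = G2 XOR a1 = ((a4 NAND a3) NAND a3) XOR a1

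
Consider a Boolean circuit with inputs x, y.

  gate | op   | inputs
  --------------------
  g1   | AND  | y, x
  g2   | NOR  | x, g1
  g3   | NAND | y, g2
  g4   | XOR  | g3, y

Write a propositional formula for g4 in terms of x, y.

g1 = y AND x
g2 = x NOR g1 = x NOR (y AND x)
g3 = y NAND g2 = y NAND (x NOR (y AND x))
g4 = g3 XOR y = (y NAND (x NOR (y AND x))) XOR y

(y NAND (x NOR (y AND x))) XOR y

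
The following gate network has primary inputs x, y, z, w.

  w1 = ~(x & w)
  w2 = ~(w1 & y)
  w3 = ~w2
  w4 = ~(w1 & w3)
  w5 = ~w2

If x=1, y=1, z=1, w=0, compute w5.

w1 = ~(1 & 0) = 1
w2 = ~(1 & 1) = 0
w5 = ~0 = 1

1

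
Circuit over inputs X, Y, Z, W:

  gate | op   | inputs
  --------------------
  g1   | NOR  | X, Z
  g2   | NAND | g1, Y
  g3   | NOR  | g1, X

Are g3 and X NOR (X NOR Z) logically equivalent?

g1 = X NOR Z
g3 = g1 NOR X = (X NOR Z) NOR X
At X=0, Y=0, Z=0, W=0: circuit gives 0, formula gives 0.
At X=0, Y=0, Z=1, W=0: circuit gives 1, formula gives 1.
Agrees on all 16 inputs.

Yes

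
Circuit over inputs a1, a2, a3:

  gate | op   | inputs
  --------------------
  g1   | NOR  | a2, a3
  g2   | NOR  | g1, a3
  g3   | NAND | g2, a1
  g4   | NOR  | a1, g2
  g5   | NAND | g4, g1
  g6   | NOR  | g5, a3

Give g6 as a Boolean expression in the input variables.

((a1 NOR ((a2 NOR a3) NOR a3)) NAND (a2 NOR a3)) NOR a3

g1 = a2 NOR a3
g2 = g1 NOR a3 = (a2 NOR a3) NOR a3
g4 = a1 NOR g2 = a1 NOR ((a2 NOR a3) NOR a3)
g5 = g4 NAND g1 = (a1 NOR ((a2 NOR a3) NOR a3)) NAND (a2 NOR a3)
g6 = g5 NOR a3 = ((a1 NOR ((a2 NOR a3) NOR a3)) NAND (a2 NOR a3)) NOR a3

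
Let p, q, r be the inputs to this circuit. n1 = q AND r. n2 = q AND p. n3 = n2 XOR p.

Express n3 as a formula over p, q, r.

n2 = q AND p
n3 = n2 XOR p = (q AND p) XOR p

(q AND p) XOR p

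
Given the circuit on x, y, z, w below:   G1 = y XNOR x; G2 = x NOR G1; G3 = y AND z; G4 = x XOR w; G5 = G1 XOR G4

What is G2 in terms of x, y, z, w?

G1 = y XNOR x
G2 = x NOR G1 = x NOR (y XNOR x)

x NOR (y XNOR x)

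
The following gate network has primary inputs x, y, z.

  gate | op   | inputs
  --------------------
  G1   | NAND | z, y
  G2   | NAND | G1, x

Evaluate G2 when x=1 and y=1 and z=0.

G1 = 0 NAND 1 = 1
G2 = 1 NAND 1 = 0

0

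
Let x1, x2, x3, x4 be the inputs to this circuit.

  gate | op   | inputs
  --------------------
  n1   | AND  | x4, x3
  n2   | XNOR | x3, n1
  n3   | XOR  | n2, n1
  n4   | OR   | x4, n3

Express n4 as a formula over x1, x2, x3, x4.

n1 = x4 AND x3
n2 = x3 XNOR n1 = x3 XNOR (x4 AND x3)
n3 = n2 XOR n1 = (x3 XNOR (x4 AND x3)) XOR (x4 AND x3)
n4 = x4 OR n3 = x4 OR ((x3 XNOR (x4 AND x3)) XOR (x4 AND x3))

x4 OR ((x3 XNOR (x4 AND x3)) XOR (x4 AND x3))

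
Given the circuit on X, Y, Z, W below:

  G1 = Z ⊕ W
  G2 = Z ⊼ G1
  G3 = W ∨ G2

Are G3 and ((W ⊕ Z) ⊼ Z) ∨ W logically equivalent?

Yes

G1 = Z ⊕ W
G2 = Z ⊼ G1 = Z ⊼ (Z ⊕ W)
G3 = W ∨ G2 = W ∨ (Z ⊼ (Z ⊕ W))
At X=0, Y=0, Z=1, W=0: circuit gives 0, formula gives 0.
At X=0, Y=0, Z=0, W=0: circuit gives 1, formula gives 1.
Agrees on all 16 inputs.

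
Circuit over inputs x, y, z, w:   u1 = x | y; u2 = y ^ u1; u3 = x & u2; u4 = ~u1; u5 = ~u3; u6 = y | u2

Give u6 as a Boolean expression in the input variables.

y | (y ^ (x | y))

u1 = x | y
u2 = y ^ u1 = y ^ (x | y)
u6 = y | u2 = y | (y ^ (x | y))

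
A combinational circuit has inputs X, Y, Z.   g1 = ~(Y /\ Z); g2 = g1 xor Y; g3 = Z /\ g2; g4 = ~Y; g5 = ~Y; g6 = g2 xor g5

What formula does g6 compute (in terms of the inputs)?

g1 = ~(Y /\ Z)
g2 = g1 xor Y = (~(Y /\ Z)) xor Y
g5 = ~Y
g6 = g2 xor g5 = ((~(Y /\ Z)) xor Y) xor ~Y

((~(Y /\ Z)) xor Y) xor ~Y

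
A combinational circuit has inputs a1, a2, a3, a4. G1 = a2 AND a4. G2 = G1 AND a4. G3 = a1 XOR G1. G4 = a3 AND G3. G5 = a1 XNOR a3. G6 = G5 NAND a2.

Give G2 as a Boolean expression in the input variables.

(a2 AND a4) AND a4

G1 = a2 AND a4
G2 = G1 AND a4 = (a2 AND a4) AND a4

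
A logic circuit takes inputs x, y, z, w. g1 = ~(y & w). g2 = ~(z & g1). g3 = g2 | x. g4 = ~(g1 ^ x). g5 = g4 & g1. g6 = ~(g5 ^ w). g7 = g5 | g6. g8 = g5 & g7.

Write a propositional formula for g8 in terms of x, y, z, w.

g1 = ~(y & w)
g4 = ~(g1 ^ x) = ~((~(y & w)) ^ x)
g5 = g4 & g1 = (~((~(y & w)) ^ x)) & (~(y & w))
g6 = ~(g5 ^ w) = ~(((~((~(y & w)) ^ x)) & (~(y & w))) ^ w)
g7 = g5 | g6 = ((~((~(y & w)) ^ x)) & (~(y & w))) | (~(((~((~(y & w)) ^ x)) & (~(y & w))) ^ w))
g8 = g5 & g7 = ((~((~(y & w)) ^ x)) & (~(y & w))) & (((~((~(y & w)) ^ x)) & (~(y & w))) | (~(((~((~(y & w)) ^ x)) & (~(y & w))) ^ w)))

((~((~(y & w)) ^ x)) & (~(y & w))) & (((~((~(y & w)) ^ x)) & (~(y & w))) | (~(((~((~(y & w)) ^ x)) & (~(y & w))) ^ w)))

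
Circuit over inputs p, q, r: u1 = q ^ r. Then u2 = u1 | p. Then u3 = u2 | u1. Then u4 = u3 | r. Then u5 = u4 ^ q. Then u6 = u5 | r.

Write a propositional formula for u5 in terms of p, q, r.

((((q ^ r) | p) | (q ^ r)) | r) ^ q

u1 = q ^ r
u2 = u1 | p = (q ^ r) | p
u3 = u2 | u1 = ((q ^ r) | p) | (q ^ r)
u4 = u3 | r = (((q ^ r) | p) | (q ^ r)) | r
u5 = u4 ^ q = ((((q ^ r) | p) | (q ^ r)) | r) ^ q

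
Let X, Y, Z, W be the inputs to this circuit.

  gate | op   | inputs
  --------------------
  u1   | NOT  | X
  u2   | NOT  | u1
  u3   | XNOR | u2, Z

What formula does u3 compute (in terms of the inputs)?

u1 = NOT X
u2 = NOT u1 = NOT NOT X
u3 = u2 XNOR Z = NOT NOT X XNOR Z

NOT NOT X XNOR Z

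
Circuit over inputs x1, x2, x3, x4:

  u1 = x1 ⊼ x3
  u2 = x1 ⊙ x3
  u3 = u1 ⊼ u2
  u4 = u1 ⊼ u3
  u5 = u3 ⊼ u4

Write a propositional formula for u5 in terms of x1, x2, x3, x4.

((x1 ⊼ x3) ⊼ (x1 ⊙ x3)) ⊼ ((x1 ⊼ x3) ⊼ ((x1 ⊼ x3) ⊼ (x1 ⊙ x3)))

u1 = x1 ⊼ x3
u2 = x1 ⊙ x3
u3 = u1 ⊼ u2 = (x1 ⊼ x3) ⊼ (x1 ⊙ x3)
u4 = u1 ⊼ u3 = (x1 ⊼ x3) ⊼ ((x1 ⊼ x3) ⊼ (x1 ⊙ x3))
u5 = u3 ⊼ u4 = ((x1 ⊼ x3) ⊼ (x1 ⊙ x3)) ⊼ ((x1 ⊼ x3) ⊼ ((x1 ⊼ x3) ⊼ (x1 ⊙ x3)))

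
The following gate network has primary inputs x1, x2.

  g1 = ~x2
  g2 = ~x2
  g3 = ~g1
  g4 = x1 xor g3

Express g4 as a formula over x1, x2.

g1 = ~x2
g3 = ~g1 = ~~x2
g4 = x1 xor g3 = x1 xor ~~x2

x1 xor ~~x2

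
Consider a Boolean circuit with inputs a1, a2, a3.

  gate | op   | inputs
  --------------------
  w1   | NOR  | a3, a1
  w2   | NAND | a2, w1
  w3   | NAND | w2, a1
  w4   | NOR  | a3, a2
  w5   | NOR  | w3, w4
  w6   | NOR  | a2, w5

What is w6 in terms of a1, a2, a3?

w1 = a3 NOR a1
w2 = a2 NAND w1 = a2 NAND (a3 NOR a1)
w3 = w2 NAND a1 = (a2 NAND (a3 NOR a1)) NAND a1
w4 = a3 NOR a2
w5 = w3 NOR w4 = ((a2 NAND (a3 NOR a1)) NAND a1) NOR (a3 NOR a2)
w6 = a2 NOR w5 = a2 NOR (((a2 NAND (a3 NOR a1)) NAND a1) NOR (a3 NOR a2))

a2 NOR (((a2 NAND (a3 NOR a1)) NAND a1) NOR (a3 NOR a2))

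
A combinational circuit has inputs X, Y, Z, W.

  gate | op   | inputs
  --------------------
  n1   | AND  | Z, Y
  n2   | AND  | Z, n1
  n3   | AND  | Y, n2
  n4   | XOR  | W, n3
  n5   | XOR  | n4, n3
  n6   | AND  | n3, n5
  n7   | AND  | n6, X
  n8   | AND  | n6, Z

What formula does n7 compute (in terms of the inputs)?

n1 = Z AND Y
n2 = Z AND n1 = Z AND (Z AND Y)
n3 = Y AND n2 = Y AND (Z AND (Z AND Y))
n4 = W XOR n3 = W XOR (Y AND (Z AND (Z AND Y)))
n5 = n4 XOR n3 = (W XOR (Y AND (Z AND (Z AND Y)))) XOR (Y AND (Z AND (Z AND Y)))
n6 = n3 AND n5 = (Y AND (Z AND (Z AND Y))) AND ((W XOR (Y AND (Z AND (Z AND Y)))) XOR (Y AND (Z AND (Z AND Y))))
n7 = n6 AND X = ((Y AND (Z AND (Z AND Y))) AND ((W XOR (Y AND (Z AND (Z AND Y)))) XOR (Y AND (Z AND (Z AND Y))))) AND X

((Y AND (Z AND (Z AND Y))) AND ((W XOR (Y AND (Z AND (Z AND Y)))) XOR (Y AND (Z AND (Z AND Y))))) AND X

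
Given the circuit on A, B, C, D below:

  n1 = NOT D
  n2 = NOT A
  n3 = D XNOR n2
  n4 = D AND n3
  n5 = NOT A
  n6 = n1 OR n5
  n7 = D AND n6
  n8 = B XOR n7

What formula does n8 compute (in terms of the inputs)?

n1 = NOT D
n5 = NOT A
n6 = n1 OR n5 = NOT D OR NOT A
n7 = D AND n6 = D AND (NOT D OR NOT A)
n8 = B XOR n7 = B XOR (D AND (NOT D OR NOT A))

B XOR (D AND (NOT D OR NOT A))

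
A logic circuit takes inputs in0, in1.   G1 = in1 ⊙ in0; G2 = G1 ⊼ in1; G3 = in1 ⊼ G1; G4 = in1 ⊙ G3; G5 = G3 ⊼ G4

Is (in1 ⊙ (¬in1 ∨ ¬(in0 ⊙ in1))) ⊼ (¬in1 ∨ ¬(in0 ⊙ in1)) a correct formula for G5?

Yes

G1 = in1 ⊙ in0
G3 = in1 ⊼ G1 = in1 ⊼ (in1 ⊙ in0)
G4 = in1 ⊙ G3 = in1 ⊙ (in1 ⊼ (in1 ⊙ in0))
G5 = G3 ⊼ G4 = (in1 ⊼ (in1 ⊙ in0)) ⊼ (in1 ⊙ (in1 ⊼ (in1 ⊙ in0)))
At in0=0, in1=1: circuit gives 0, formula gives 0.
At in0=0, in1=0: circuit gives 1, formula gives 1.
Agrees on all 4 inputs.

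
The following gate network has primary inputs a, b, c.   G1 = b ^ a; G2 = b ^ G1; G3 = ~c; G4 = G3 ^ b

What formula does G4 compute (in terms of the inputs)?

G3 = ~c
G4 = G3 ^ b = ~c ^ b

~c ^ b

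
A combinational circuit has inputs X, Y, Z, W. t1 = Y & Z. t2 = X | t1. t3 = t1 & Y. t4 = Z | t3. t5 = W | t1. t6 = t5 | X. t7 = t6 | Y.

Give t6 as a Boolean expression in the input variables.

t1 = Y & Z
t5 = W | t1 = W | (Y & Z)
t6 = t5 | X = (W | (Y & Z)) | X

(W | (Y & Z)) | X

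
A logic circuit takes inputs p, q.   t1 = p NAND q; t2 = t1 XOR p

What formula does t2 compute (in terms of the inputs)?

t1 = p NAND q
t2 = t1 XOR p = (p NAND q) XOR p

(p NAND q) XOR p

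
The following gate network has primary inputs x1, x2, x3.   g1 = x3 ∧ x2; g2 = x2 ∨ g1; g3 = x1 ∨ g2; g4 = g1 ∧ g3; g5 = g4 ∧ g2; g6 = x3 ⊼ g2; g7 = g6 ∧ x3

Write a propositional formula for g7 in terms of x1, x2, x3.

(x3 ⊼ (x2 ∨ (x3 ∧ x2))) ∧ x3

g1 = x3 ∧ x2
g2 = x2 ∨ g1 = x2 ∨ (x3 ∧ x2)
g6 = x3 ⊼ g2 = x3 ⊼ (x2 ∨ (x3 ∧ x2))
g7 = g6 ∧ x3 = (x3 ⊼ (x2 ∨ (x3 ∧ x2))) ∧ x3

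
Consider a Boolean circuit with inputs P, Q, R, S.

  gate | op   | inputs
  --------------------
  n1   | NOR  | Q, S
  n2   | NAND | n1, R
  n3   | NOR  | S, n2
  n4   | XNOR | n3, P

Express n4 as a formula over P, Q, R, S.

n1 = Q NOR S
n2 = n1 NAND R = (Q NOR S) NAND R
n3 = S NOR n2 = S NOR ((Q NOR S) NAND R)
n4 = n3 XNOR P = (S NOR ((Q NOR S) NAND R)) XNOR P

(S NOR ((Q NOR S) NAND R)) XNOR P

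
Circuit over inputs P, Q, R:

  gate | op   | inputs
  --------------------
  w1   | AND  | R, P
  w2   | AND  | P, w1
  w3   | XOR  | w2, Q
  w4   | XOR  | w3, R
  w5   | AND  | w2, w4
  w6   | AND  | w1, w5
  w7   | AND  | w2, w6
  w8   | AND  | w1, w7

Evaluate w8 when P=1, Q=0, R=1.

0

w1 = 1 AND 1 = 1
w2 = 1 AND 1 = 1
w3 = 1 XOR 0 = 1
w4 = 1 XOR 1 = 0
w5 = 1 AND 0 = 0
w6 = 1 AND 0 = 0
w7 = 1 AND 0 = 0
w8 = 1 AND 0 = 0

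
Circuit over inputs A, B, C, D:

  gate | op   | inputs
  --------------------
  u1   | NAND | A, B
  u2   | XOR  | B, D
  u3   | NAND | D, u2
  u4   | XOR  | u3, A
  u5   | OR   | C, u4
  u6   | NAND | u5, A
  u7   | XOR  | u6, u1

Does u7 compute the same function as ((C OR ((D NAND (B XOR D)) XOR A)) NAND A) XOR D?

u1 = A NAND B
u2 = B XOR D
u3 = D NAND u2 = D NAND (B XOR D)
u4 = u3 XOR A = (D NAND (B XOR D)) XOR A
u5 = C OR u4 = C OR ((D NAND (B XOR D)) XOR A)
u6 = u5 NAND A = (C OR ((D NAND (B XOR D)) XOR A)) NAND A
u7 = u6 XOR u1 = ((C OR ((D NAND (B XOR D)) XOR A)) NAND A) XOR (A NAND B)
At A=0, B=0, C=0, D=0: circuit gives 0, formula gives 1.

No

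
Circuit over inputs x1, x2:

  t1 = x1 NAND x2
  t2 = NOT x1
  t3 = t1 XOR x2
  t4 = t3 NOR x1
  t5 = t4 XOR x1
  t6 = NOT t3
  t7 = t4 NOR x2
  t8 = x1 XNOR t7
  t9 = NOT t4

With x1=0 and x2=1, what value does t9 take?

0

t1 = 0 NAND 1 = 1
t3 = 1 XOR 1 = 0
t4 = 0 NOR 0 = 1
t9 = NOT 1 = 0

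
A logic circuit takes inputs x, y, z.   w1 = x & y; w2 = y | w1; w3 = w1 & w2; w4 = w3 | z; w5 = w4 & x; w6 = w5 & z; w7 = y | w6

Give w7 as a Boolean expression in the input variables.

y | (((((x & y) & (y | (x & y))) | z) & x) & z)

w1 = x & y
w2 = y | w1 = y | (x & y)
w3 = w1 & w2 = (x & y) & (y | (x & y))
w4 = w3 | z = ((x & y) & (y | (x & y))) | z
w5 = w4 & x = (((x & y) & (y | (x & y))) | z) & x
w6 = w5 & z = ((((x & y) & (y | (x & y))) | z) & x) & z
w7 = y | w6 = y | (((((x & y) & (y | (x & y))) | z) & x) & z)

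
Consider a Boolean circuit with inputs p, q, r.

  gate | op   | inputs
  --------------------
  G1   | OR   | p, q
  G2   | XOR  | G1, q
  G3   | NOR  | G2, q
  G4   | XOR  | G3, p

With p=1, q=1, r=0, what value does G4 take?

G1 = 1 OR 1 = 1
G2 = 1 XOR 1 = 0
G3 = 0 NOR 1 = 0
G4 = 0 XOR 1 = 1

1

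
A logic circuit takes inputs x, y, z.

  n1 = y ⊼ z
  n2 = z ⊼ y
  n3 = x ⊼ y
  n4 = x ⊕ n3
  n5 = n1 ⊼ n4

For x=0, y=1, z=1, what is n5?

n1 = 1 ⊼ 1 = 0
n3 = 0 ⊼ 1 = 1
n4 = 0 ⊕ 1 = 1
n5 = 0 ⊼ 1 = 1

1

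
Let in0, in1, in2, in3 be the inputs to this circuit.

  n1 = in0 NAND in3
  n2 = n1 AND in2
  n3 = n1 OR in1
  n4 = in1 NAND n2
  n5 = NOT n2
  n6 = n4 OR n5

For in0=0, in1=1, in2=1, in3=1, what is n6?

0

n1 = 0 NAND 1 = 1
n2 = 1 AND 1 = 1
n4 = 1 NAND 1 = 0
n5 = NOT 1 = 0
n6 = 0 OR 0 = 0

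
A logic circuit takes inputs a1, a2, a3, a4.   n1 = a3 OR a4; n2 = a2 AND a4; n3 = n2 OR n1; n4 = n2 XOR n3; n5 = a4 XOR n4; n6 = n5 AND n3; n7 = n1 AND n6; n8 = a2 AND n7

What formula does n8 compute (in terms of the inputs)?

n1 = a3 OR a4
n2 = a2 AND a4
n3 = n2 OR n1 = (a2 AND a4) OR (a3 OR a4)
n4 = n2 XOR n3 = (a2 AND a4) XOR ((a2 AND a4) OR (a3 OR a4))
n5 = a4 XOR n4 = a4 XOR ((a2 AND a4) XOR ((a2 AND a4) OR (a3 OR a4)))
n6 = n5 AND n3 = (a4 XOR ((a2 AND a4) XOR ((a2 AND a4) OR (a3 OR a4)))) AND ((a2 AND a4) OR (a3 OR a4))
n7 = n1 AND n6 = (a3 OR a4) AND ((a4 XOR ((a2 AND a4) XOR ((a2 AND a4) OR (a3 OR a4)))) AND ((a2 AND a4) OR (a3 OR a4)))
n8 = a2 AND n7 = a2 AND ((a3 OR a4) AND ((a4 XOR ((a2 AND a4) XOR ((a2 AND a4) OR (a3 OR a4)))) AND ((a2 AND a4) OR (a3 OR a4))))

a2 AND ((a3 OR a4) AND ((a4 XOR ((a2 AND a4) XOR ((a2 AND a4) OR (a3 OR a4)))) AND ((a2 AND a4) OR (a3 OR a4))))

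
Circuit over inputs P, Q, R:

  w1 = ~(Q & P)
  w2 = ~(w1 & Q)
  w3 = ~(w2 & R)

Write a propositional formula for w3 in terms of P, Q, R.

w1 = ~(Q & P)
w2 = ~(w1 & Q) = ~((~(Q & P)) & Q)
w3 = ~(w2 & R) = ~((~((~(Q & P)) & Q)) & R)

~((~((~(Q & P)) & Q)) & R)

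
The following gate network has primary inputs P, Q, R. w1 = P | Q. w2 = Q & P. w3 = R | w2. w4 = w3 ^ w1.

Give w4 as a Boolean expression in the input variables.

(R | (Q & P)) ^ (P | Q)

w1 = P | Q
w2 = Q & P
w3 = R | w2 = R | (Q & P)
w4 = w3 ^ w1 = (R | (Q & P)) ^ (P | Q)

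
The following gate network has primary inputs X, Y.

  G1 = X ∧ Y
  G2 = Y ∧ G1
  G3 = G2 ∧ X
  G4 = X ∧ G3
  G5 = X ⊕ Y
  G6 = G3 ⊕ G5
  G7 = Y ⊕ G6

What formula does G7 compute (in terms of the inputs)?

Y ⊕ (((Y ∧ (X ∧ Y)) ∧ X) ⊕ (X ⊕ Y))

G1 = X ∧ Y
G2 = Y ∧ G1 = Y ∧ (X ∧ Y)
G3 = G2 ∧ X = (Y ∧ (X ∧ Y)) ∧ X
G5 = X ⊕ Y
G6 = G3 ⊕ G5 = ((Y ∧ (X ∧ Y)) ∧ X) ⊕ (X ⊕ Y)
G7 = Y ⊕ G6 = Y ⊕ (((Y ∧ (X ∧ Y)) ∧ X) ⊕ (X ⊕ Y))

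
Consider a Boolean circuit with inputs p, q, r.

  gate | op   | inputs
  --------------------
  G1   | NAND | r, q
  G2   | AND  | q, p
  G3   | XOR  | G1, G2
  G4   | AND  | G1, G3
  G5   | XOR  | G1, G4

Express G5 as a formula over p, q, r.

G1 = r NAND q
G2 = q AND p
G3 = G1 XOR G2 = (r NAND q) XOR (q AND p)
G4 = G1 AND G3 = (r NAND q) AND ((r NAND q) XOR (q AND p))
G5 = G1 XOR G4 = (r NAND q) XOR ((r NAND q) AND ((r NAND q) XOR (q AND p)))

(r NAND q) XOR ((r NAND q) AND ((r NAND q) XOR (q AND p)))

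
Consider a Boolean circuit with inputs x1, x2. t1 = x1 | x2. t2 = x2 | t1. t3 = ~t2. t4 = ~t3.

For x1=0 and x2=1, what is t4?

1

t1 = 0 | 1 = 1
t2 = 1 | 1 = 1
t3 = ~1 = 0
t4 = ~0 = 1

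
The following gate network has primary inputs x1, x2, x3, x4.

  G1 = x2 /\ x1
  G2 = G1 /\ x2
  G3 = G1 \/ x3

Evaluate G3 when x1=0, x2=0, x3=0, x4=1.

G1 = 0 /\ 0 = 0
G3 = 0 \/ 0 = 0

0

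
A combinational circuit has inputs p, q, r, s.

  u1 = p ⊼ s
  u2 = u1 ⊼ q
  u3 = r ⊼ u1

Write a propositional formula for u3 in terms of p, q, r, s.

r ⊼ (p ⊼ s)

u1 = p ⊼ s
u3 = r ⊼ u1 = r ⊼ (p ⊼ s)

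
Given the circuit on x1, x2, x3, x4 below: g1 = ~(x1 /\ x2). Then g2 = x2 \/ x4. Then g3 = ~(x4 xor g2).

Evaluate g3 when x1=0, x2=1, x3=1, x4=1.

g2 = 1 \/ 1 = 1
g3 = ~(1 xor 1) = 1

1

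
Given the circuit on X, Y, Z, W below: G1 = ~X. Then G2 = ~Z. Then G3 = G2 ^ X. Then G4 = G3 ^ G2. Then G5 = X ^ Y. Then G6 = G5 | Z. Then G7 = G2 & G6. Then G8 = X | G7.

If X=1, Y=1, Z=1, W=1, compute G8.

1

G2 = ~1 = 0
G5 = 1 ^ 1 = 0
G6 = 0 | 1 = 1
G7 = 0 & 1 = 0
G8 = 1 | 0 = 1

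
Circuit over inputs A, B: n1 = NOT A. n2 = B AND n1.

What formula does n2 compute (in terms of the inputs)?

B AND NOT A

n1 = NOT A
n2 = B AND n1 = B AND NOT A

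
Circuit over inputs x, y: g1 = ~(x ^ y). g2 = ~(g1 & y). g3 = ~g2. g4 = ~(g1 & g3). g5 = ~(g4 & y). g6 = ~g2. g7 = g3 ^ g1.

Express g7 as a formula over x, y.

~(~((~(x ^ y)) & y)) ^ (~(x ^ y))

g1 = ~(x ^ y)
g2 = ~(g1 & y) = ~((~(x ^ y)) & y)
g3 = ~g2 = ~(~((~(x ^ y)) & y))
g7 = g3 ^ g1 = ~(~((~(x ^ y)) & y)) ^ (~(x ^ y))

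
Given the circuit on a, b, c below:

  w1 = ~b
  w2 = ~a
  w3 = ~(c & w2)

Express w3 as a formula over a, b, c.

~(c & ~a)

w2 = ~a
w3 = ~(c & w2) = ~(c & ~a)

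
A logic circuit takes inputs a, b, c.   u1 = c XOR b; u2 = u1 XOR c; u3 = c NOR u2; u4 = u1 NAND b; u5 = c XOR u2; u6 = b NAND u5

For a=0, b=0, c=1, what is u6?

u1 = 1 XOR 0 = 1
u2 = 1 XOR 1 = 0
u5 = 1 XOR 0 = 1
u6 = 0 NAND 1 = 1

1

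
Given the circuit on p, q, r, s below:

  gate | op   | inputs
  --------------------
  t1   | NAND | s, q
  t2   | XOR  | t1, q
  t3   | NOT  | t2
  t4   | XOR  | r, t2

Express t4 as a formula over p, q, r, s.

t1 = s NAND q
t2 = t1 XOR q = (s NAND q) XOR q
t4 = r XOR t2 = r XOR ((s NAND q) XOR q)

r XOR ((s NAND q) XOR q)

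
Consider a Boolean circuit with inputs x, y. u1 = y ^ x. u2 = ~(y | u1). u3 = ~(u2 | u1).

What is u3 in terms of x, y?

~((~(y | (y ^ x))) | (y ^ x))

u1 = y ^ x
u2 = ~(y | u1) = ~(y | (y ^ x))
u3 = ~(u2 | u1) = ~((~(y | (y ^ x))) | (y ^ x))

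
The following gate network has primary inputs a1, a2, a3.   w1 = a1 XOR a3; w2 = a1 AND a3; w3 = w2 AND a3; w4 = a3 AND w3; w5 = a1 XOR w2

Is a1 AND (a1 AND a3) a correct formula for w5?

No

w2 = a1 AND a3
w5 = a1 XOR w2 = a1 XOR (a1 AND a3)
At a1=1, a2=0, a3=0: circuit gives 1, formula gives 0.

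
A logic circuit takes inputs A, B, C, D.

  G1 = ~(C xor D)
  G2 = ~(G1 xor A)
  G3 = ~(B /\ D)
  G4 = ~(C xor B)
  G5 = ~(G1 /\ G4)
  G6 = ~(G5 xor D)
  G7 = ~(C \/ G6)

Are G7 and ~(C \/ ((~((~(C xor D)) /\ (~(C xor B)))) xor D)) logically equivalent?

No

G1 = ~(C xor D)
G4 = ~(C xor B)
G5 = ~(G1 /\ G4) = ~((~(C xor D)) /\ (~(C xor B)))
G6 = ~(G5 xor D) = ~((~((~(C xor D)) /\ (~(C xor B)))) xor D)
G7 = ~(C \/ G6) = ~(C \/ (~((~((~(C xor D)) /\ (~(C xor B)))) xor D)))
At A=0, B=0, C=0, D=0: circuit gives 0, formula gives 1.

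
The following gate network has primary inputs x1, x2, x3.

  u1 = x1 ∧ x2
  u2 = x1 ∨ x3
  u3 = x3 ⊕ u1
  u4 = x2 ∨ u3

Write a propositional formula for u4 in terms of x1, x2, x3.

x2 ∨ (x3 ⊕ (x1 ∧ x2))

u1 = x1 ∧ x2
u3 = x3 ⊕ u1 = x3 ⊕ (x1 ∧ x2)
u4 = x2 ∨ u3 = x2 ∨ (x3 ⊕ (x1 ∧ x2))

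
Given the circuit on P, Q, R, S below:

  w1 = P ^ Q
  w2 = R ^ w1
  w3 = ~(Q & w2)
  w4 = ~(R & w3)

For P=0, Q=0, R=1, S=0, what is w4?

w1 = 0 ^ 0 = 0
w2 = 1 ^ 0 = 1
w3 = ~(0 & 1) = 1
w4 = ~(1 & 1) = 0

0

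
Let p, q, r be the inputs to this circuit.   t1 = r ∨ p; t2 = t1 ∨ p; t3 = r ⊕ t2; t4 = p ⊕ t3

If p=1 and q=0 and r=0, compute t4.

0

t1 = 0 ∨ 1 = 1
t2 = 1 ∨ 1 = 1
t3 = 0 ⊕ 1 = 1
t4 = 1 ⊕ 1 = 0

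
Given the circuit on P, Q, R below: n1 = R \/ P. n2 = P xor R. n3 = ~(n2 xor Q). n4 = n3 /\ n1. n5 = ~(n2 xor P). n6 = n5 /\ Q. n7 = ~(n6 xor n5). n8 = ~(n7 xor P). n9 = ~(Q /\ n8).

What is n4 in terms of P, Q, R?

n1 = R \/ P
n2 = P xor R
n3 = ~(n2 xor Q) = ~((P xor R) xor Q)
n4 = n3 /\ n1 = (~((P xor R) xor Q)) /\ (R \/ P)

(~((P xor R) xor Q)) /\ (R \/ P)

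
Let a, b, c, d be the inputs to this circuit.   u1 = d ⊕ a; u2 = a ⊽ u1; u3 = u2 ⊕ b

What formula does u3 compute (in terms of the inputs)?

(a ⊽ (d ⊕ a)) ⊕ b

u1 = d ⊕ a
u2 = a ⊽ u1 = a ⊽ (d ⊕ a)
u3 = u2 ⊕ b = (a ⊽ (d ⊕ a)) ⊕ b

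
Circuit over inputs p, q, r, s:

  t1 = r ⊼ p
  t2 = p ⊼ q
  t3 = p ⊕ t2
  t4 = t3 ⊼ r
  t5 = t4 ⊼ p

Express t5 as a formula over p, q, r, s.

t2 = p ⊼ q
t3 = p ⊕ t2 = p ⊕ (p ⊼ q)
t4 = t3 ⊼ r = (p ⊕ (p ⊼ q)) ⊼ r
t5 = t4 ⊼ p = ((p ⊕ (p ⊼ q)) ⊼ r) ⊼ p

((p ⊕ (p ⊼ q)) ⊼ r) ⊼ p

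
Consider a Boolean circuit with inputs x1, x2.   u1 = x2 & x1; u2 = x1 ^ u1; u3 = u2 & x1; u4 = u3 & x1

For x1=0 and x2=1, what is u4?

u1 = 1 & 0 = 0
u2 = 0 ^ 0 = 0
u3 = 0 & 0 = 0
u4 = 0 & 0 = 0

0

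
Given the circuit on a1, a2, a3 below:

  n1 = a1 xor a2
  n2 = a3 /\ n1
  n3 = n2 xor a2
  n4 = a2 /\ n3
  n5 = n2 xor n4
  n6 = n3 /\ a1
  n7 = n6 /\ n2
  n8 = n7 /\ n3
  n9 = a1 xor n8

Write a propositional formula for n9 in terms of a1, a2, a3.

a1 xor (((((a3 /\ (a1 xor a2)) xor a2) /\ a1) /\ (a3 /\ (a1 xor a2))) /\ ((a3 /\ (a1 xor a2)) xor a2))

n1 = a1 xor a2
n2 = a3 /\ n1 = a3 /\ (a1 xor a2)
n3 = n2 xor a2 = (a3 /\ (a1 xor a2)) xor a2
n6 = n3 /\ a1 = ((a3 /\ (a1 xor a2)) xor a2) /\ a1
n7 = n6 /\ n2 = (((a3 /\ (a1 xor a2)) xor a2) /\ a1) /\ (a3 /\ (a1 xor a2))
n8 = n7 /\ n3 = ((((a3 /\ (a1 xor a2)) xor a2) /\ a1) /\ (a3 /\ (a1 xor a2))) /\ ((a3 /\ (a1 xor a2)) xor a2)
n9 = a1 xor n8 = a1 xor (((((a3 /\ (a1 xor a2)) xor a2) /\ a1) /\ (a3 /\ (a1 xor a2))) /\ ((a3 /\ (a1 xor a2)) xor a2))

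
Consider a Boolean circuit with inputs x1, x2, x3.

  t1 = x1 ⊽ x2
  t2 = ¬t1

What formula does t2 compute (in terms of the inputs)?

t1 = x1 ⊽ x2
t2 = ¬t1 = ¬(x1 ⊽ x2)

¬(x1 ⊽ x2)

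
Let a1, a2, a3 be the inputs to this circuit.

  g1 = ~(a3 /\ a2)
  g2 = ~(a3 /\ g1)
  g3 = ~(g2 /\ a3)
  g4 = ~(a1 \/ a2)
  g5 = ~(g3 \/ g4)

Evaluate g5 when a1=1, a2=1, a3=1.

1

g1 = ~(1 /\ 1) = 0
g2 = ~(1 /\ 0) = 1
g3 = ~(1 /\ 1) = 0
g4 = ~(1 \/ 1) = 0
g5 = ~(0 \/ 0) = 1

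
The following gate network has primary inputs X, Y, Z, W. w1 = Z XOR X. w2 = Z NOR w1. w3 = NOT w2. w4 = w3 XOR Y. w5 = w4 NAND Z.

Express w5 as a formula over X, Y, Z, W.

(NOT (Z NOR (Z XOR X)) XOR Y) NAND Z

w1 = Z XOR X
w2 = Z NOR w1 = Z NOR (Z XOR X)
w3 = NOT w2 = NOT (Z NOR (Z XOR X))
w4 = w3 XOR Y = NOT (Z NOR (Z XOR X)) XOR Y
w5 = w4 NAND Z = (NOT (Z NOR (Z XOR X)) XOR Y) NAND Z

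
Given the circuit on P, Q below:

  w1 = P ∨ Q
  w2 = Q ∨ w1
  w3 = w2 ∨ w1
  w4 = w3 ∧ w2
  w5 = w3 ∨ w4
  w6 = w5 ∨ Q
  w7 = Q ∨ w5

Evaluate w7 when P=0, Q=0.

0

w1 = 0 ∨ 0 = 0
w2 = 0 ∨ 0 = 0
w3 = 0 ∨ 0 = 0
w4 = 0 ∧ 0 = 0
w5 = 0 ∨ 0 = 0
w7 = 0 ∨ 0 = 0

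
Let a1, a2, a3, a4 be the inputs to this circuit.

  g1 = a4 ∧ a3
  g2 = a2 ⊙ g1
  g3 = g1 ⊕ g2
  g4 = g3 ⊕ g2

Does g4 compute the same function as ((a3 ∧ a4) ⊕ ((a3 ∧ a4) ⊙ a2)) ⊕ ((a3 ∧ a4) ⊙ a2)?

Yes

g1 = a4 ∧ a3
g2 = a2 ⊙ g1 = a2 ⊙ (a4 ∧ a3)
g3 = g1 ⊕ g2 = (a4 ∧ a3) ⊕ (a2 ⊙ (a4 ∧ a3))
g4 = g3 ⊕ g2 = ((a4 ∧ a3) ⊕ (a2 ⊙ (a4 ∧ a3))) ⊕ (a2 ⊙ (a4 ∧ a3))
At a1=0, a2=0, a3=0, a4=0: circuit gives 0, formula gives 0.
At a1=0, a2=0, a3=1, a4=1: circuit gives 1, formula gives 1.
Agrees on all 16 inputs.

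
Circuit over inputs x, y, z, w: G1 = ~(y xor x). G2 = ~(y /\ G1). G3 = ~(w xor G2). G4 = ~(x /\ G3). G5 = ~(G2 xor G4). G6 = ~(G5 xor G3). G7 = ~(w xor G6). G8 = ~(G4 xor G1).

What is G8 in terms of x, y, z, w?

~((~(x /\ (~(w xor (~(y /\ (~(y xor x)))))))) xor (~(y xor x)))

G1 = ~(y xor x)
G2 = ~(y /\ G1) = ~(y /\ (~(y xor x)))
G3 = ~(w xor G2) = ~(w xor (~(y /\ (~(y xor x)))))
G4 = ~(x /\ G3) = ~(x /\ (~(w xor (~(y /\ (~(y xor x)))))))
G8 = ~(G4 xor G1) = ~((~(x /\ (~(w xor (~(y /\ (~(y xor x)))))))) xor (~(y xor x)))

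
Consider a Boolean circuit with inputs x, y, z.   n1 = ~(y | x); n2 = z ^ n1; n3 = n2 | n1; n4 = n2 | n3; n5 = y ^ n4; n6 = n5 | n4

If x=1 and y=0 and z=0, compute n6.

n1 = ~(0 | 1) = 0
n2 = 0 ^ 0 = 0
n3 = 0 | 0 = 0
n4 = 0 | 0 = 0
n5 = 0 ^ 0 = 0
n6 = 0 | 0 = 0

0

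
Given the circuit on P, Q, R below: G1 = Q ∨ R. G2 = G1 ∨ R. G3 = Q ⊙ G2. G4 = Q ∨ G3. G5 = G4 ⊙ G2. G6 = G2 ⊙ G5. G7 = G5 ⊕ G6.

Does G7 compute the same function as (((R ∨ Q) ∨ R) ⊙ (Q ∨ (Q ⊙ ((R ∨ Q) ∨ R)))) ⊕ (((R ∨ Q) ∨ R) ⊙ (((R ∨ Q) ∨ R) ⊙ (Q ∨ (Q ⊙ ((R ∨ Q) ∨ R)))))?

Yes

G1 = Q ∨ R
G2 = G1 ∨ R = (Q ∨ R) ∨ R
G3 = Q ⊙ G2 = Q ⊙ ((Q ∨ R) ∨ R)
G4 = Q ∨ G3 = Q ∨ (Q ⊙ ((Q ∨ R) ∨ R))
G5 = G4 ⊙ G2 = (Q ∨ (Q ⊙ ((Q ∨ R) ∨ R))) ⊙ ((Q ∨ R) ∨ R)
G6 = G2 ⊙ G5 = ((Q ∨ R) ∨ R) ⊙ ((Q ∨ (Q ⊙ ((Q ∨ R) ∨ R))) ⊙ ((Q ∨ R) ∨ R))
G7 = G5 ⊕ G6 = ((Q ∨ (Q ⊙ ((Q ∨ R) ∨ R))) ⊙ ((Q ∨ R) ∨ R)) ⊕ (((Q ∨ R) ∨ R) ⊙ ((Q ∨ (Q ⊙ ((Q ∨ R) ∨ R))) ⊙ ((Q ∨ R) ∨ R)))
At P=0, Q=0, R=1: circuit gives 0, formula gives 0.
At P=0, Q=0, R=0: circuit gives 1, formula gives 1.
Agrees on all 8 inputs.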